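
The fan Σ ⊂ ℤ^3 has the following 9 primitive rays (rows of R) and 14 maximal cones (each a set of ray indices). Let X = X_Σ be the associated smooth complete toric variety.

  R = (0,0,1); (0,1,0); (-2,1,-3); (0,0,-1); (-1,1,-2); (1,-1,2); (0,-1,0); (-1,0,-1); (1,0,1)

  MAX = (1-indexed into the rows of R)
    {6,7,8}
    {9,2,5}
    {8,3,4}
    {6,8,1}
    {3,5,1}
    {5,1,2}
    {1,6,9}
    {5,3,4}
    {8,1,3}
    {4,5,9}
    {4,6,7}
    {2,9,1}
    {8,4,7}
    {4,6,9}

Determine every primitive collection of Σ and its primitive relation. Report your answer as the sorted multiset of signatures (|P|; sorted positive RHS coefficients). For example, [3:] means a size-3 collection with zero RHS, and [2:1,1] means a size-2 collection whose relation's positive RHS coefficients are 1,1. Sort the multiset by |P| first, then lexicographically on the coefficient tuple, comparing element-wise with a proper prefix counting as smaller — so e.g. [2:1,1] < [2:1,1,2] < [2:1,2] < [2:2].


Σ has 17 primitive collections:

  P={1,4}:  v_{1} + v_{4} = 0  →  sig = [2:]
  P={2,7}:  v_{2} + v_{7} = 0  →  sig = [2:]
  P={5,6}:  v_{5} + v_{6} = 0  →  sig = [2:]
  P={8,9}:  v_{8} + v_{9} = 0  →  sig = [2:]
  P={3,6}:  v_{3} + v_{6} = v_{8}  →  sig = [2:1]
  P={3,9}:  v_{3} + v_{9} = v_{5}  →  sig = [2:1]
  P={5,8}:  v_{5} + v_{8} = v_{3}  →  sig = [2:1]
  P={1,7}:  v_{1} + v_{7} = v_{6} + v_{8}  →  sig = [2:1,1]
  P={2,4}:  v_{2} + v_{4} = v_{5} + v_{9}  →  sig = [2:1,1]
  P={2,6}:  v_{2} + v_{6} = v_{1} + v_{9}  →  sig = [2:1,1]
  P={2,8}:  v_{2} + v_{8} = v_{1} + v_{5}  →  sig = [2:1,1]
  P={5,7}:  v_{5} + v_{7} = v_{4} + v_{8}  →  sig = [2:1,1]
  P={7,9}:  v_{7} + v_{9} = v_{4} + v_{6}  →  sig = [2:1,1]
  P={2,3}:  v_{2} + v_{3} = v_{1} + 2·v_{5}  →  sig = [2:1,2]
  P={3,7}:  v_{3} + v_{7} = v_{4} + 2·v_{8}  →  sig = [2:1,2]
  P={1,5,9}:  v_{1} + v_{5} + v_{9} = v_{2}  →  sig = [3:1]
  P={4,6,8}:  v_{4} + v_{6} + v_{8} = v_{7}  →  sig = [3:1]

Signatures (|P|; sorted positive RHS coefficients), sorted:
[[2:], [2:], [2:], [2:], [2:1], [2:1], [2:1], [2:1,1], [2:1,1], [2:1,1], [2:1,1], [2:1,1], [2:1,1], [2:1,2], [2:1,2], [3:1], [3:1]]


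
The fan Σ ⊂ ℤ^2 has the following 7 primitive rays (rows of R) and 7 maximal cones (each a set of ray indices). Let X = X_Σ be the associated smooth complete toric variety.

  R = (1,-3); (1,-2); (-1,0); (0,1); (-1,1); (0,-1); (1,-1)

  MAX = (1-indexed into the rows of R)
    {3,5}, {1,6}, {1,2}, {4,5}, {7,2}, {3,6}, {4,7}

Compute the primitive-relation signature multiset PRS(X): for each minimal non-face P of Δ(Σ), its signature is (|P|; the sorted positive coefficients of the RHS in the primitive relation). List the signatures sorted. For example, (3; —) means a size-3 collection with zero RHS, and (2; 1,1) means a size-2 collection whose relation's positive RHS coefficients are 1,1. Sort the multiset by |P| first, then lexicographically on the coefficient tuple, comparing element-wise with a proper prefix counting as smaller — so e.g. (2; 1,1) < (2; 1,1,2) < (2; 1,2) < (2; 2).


14 minimal non-faces of Δ(Σ) (on 7 rays):

  P={4,6}:  v_{4} + v_{6} = 0 — sig = (2; —)
  P={5,7}:  v_{5} + v_{7} = 0 — sig = (2; —)
  P={1,4}:  v_{1} + v_{4} = v_{2} — sig = (2; 1)
  P={2,4}:  v_{2} + v_{4} = v_{7} — sig = (2; 1)
  P={2,5}:  v_{2} + v_{5} = v_{6} — sig = (2; 1)
  P={2,6}:  v_{2} + v_{6} = v_{1} — sig = (2; 1)
  P={3,4}:  v_{3} + v_{4} = v_{5} — sig = (2; 1)
  P={3,7}:  v_{3} + v_{7} = v_{6} — sig = (2; 1)
  P={5,6}:  v_{5} + v_{6} = v_{3} — sig = (2; 1)
  P={6,7}:  v_{6} + v_{7} = v_{2} — sig = (2; 1)
  P={1,5}:  v_{1} + v_{5} = 2·v_{6} — sig = (2; 2)
  P={1,7}:  v_{1} + v_{7} = 2·v_{2} — sig = (2; 2)
  P={2,3}:  v_{2} + v_{3} = 2·v_{6} — sig = (2; 2)
  P={1,3}:  v_{1} + v_{3} = 3·v_{6} — sig = (2; 3)

Signatures (|P|; sorted positive RHS coefficients), sorted:
{ (2; —) ×2,  (2; 1) ×8,  (2; 2) ×3,  (2; 3) }


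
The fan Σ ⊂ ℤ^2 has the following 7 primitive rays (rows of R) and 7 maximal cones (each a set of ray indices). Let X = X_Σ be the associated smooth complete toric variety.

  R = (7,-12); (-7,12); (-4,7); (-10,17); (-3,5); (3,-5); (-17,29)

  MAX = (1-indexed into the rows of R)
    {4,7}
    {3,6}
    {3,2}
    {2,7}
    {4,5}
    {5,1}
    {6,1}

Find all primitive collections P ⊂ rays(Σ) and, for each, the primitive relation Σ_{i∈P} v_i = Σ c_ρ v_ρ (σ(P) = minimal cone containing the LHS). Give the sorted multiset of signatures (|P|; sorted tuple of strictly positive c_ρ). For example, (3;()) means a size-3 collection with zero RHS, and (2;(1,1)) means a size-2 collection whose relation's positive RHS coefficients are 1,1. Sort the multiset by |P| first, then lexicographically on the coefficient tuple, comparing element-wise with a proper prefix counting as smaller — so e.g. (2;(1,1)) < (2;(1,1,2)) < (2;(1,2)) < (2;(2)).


|primitive collections| = 14. Relations:

  P = {1,2}:  v_{1} + v_{2} = 0 ; sig = (2;())
  P = {5,6}:  v_{5} + v_{6} = 0 ; sig = (2;())
  P = {1,3}:  v_{1} + v_{3} = v_{6} ; sig = (2;(1))
  P = {1,4}:  v_{1} + v_{4} = v_{5} ; sig = (2;(1))
  P = {1,7}:  v_{1} + v_{7} = v_{4} ; sig = (2;(1))
  P = {2,4}:  v_{2} + v_{4} = v_{7} ; sig = (2;(1))
  P = {2,5}:  v_{2} + v_{5} = v_{4} ; sig = (2;(1))
  P = {2,6}:  v_{2} + v_{6} = v_{3} ; sig = (2;(1))
  P = {3,5}:  v_{3} + v_{5} = v_{2} ; sig = (2;(1))
  P = {4,6}:  v_{4} + v_{6} = v_{2} ; sig = (2;(1))
  P = {3,4}:  v_{3} + v_{4} = 2·v_{2} ; sig = (2;(2))
  P = {5,7}:  v_{5} + v_{7} = 2·v_{4} ; sig = (2;(2))
  P = {6,7}:  v_{6} + v_{7} = 2·v_{2} ; sig = (2;(2))
  P = {3,7}:  v_{3} + v_{7} = 3·v_{2} ; sig = (2;(3))

Hence PRS(X_Σ) =
{ (2;()) ×2,  (2;(1)) ×8,  (2;(2)) ×3,  (2;(3)) }


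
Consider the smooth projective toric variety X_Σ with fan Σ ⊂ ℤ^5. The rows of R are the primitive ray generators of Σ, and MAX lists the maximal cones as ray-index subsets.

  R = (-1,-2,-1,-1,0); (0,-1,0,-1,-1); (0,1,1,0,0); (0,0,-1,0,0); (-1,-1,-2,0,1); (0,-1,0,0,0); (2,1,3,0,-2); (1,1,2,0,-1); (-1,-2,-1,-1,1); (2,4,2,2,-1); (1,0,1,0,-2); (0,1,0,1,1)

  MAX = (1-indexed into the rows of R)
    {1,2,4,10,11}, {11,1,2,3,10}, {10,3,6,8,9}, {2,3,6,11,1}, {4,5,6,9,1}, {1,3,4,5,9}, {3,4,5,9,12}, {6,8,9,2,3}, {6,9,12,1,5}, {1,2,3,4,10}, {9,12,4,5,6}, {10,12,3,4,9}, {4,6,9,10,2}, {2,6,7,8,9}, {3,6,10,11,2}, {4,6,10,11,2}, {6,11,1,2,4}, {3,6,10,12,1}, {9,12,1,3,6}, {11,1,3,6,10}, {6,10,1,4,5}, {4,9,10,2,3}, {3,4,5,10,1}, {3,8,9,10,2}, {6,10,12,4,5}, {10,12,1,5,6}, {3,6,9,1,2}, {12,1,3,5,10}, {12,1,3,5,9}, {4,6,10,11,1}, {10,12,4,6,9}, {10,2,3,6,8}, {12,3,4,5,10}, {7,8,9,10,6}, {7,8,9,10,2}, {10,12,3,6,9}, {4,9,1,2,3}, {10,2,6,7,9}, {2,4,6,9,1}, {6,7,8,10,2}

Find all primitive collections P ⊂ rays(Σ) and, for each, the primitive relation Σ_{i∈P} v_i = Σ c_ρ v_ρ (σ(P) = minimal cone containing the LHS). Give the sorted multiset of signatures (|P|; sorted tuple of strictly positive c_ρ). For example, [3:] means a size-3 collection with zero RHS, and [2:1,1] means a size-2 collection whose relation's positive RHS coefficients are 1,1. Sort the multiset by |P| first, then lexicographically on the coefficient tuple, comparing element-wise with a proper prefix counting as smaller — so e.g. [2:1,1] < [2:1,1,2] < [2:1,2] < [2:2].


25 collections generate NE(X_Σ); each relation:

  {2,12}:  v_{2} + v_{12} = 0  so sig = [2:]
  {5,8}:  v_{5} + v_{8} = 0  so sig = [2:]
  {2,5}:  v_{2} + v_{5} = v_{1} + v_{4}  so sig = [2:1,1]
  {9,11}:  v_{9} + v_{11} = v_{2} + v_{6}  so sig = [2:1,1]
  {1,7}:  v_{1} + v_{7} = v_{2} + v_{6} + v_{8}  so sig = [2:1,1,1]
  {1,8}:  v_{1} + v_{8} = v_{2} + v_{3} + v_{6}  so sig = [2:1,1,1]
  {4,8}:  v_{4} + v_{8} = v_{2} + v_{9} + v_{10}  so sig = [2:1,1,1]
  {11,12}:  v_{11} + v_{12} = v_{1} + v_{6} + v_{10}  so sig = [2:1,1,1]
  {5,7}:  v_{5} + v_{7} = v_{2} + v_{6} + v_{9} + v_{10}  so sig = [2:1,1,1,1]
  {7,12}:  v_{7} + v_{12} = v_{6} + v_{8} + v_{9} + v_{10}  so sig = [2:1,1,1,1]
  {8,12}:  v_{8} + v_{12} = v_{3} + v_{6} + v_{9} + v_{10}  so sig = [2:1,1,1,1]
  {5,11}:  v_{5} + v_{11} = 2·v_{1} + v_{4} + v_{6} + v_{10}  so sig = [2:1,1,1,2]
  {7,11}:  v_{7} + v_{11} = 2·v_{2} + 2·v_{6} + v_{8} + v_{10}  so sig = [2:1,1,2,2]
  {8,11}:  v_{8} + v_{11} = 2·v_{2} + v_{3} + 2·v_{6} + v_{10}  so sig = [2:1,1,2,2]
  {4,7}:  v_{4} + v_{7} = 2·v_{2} + v_{6} + 2·v_{9} + 2·v_{10}  so sig = [2:1,2,2,2]
  {3,7}:  v_{3} + v_{7} = 2·v_{8}  so sig = [2:2]
  {1,9,10}:  v_{1} + v_{9} + v_{10} = 0  so sig = [3:]
  {3,4,6}:  v_{3} + v_{4} + v_{6} = 0  so sig = [3:]
  {1,4,12}:  v_{1} + v_{4} + v_{12} = v_{5}  so sig = [3:1]
  {3,5,6}:  v_{3} + v_{5} + v_{6} = v_{1} + v_{12}  so sig = [3:1,1]
  {5,9,10}:  v_{5} + v_{9} + v_{10} = v_{4} + v_{12}  so sig = [3:1,1]
  {3,4,11}:  v_{3} + v_{4} + v_{11} = v_{1} + v_{2} + v_{10}  so sig = [3:1,1,1]
  {1,2,6,10}:  v_{1} + v_{2} + v_{6} + v_{10} = v_{11}  so sig = [4:1]
  {2,3,6,9,10}:  v_{2} + v_{3} + v_{6} + v_{9} + v_{10} = v_{8}  so sig = [5:1]
  {2,6,8,9,10}:  v_{2} + v_{6} + v_{8} + v_{9} + v_{10} = v_{7}  so sig = [5:1]

Sorted signature multiset PRS(X):
{ [2:] ×2,  [2:1,1] ×2,  [2:1,1,1] ×4,  [2:1,1,1,1] ×3,  [2:1,1,1,2],  [2:1,1,2,2] ×2,  [2:1,2,2,2],  [2:2],  [3:] ×2,  [3:1],  [3:1,1] ×2,  [3:1,1,1],  [4:1],  [5:1] ×2 }


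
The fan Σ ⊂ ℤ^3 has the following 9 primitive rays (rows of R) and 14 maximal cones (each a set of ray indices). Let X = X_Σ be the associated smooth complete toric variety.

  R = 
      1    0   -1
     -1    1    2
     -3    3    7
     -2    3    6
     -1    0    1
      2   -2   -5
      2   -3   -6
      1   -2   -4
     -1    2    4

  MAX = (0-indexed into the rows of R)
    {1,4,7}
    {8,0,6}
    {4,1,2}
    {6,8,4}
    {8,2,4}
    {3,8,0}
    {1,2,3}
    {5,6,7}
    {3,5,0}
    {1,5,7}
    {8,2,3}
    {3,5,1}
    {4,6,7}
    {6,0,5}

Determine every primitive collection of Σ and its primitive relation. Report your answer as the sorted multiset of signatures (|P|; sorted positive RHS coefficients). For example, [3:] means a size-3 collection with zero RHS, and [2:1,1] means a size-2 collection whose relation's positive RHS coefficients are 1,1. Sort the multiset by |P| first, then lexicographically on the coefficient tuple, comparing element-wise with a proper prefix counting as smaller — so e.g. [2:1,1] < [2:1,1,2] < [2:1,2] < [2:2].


The 15 primitive collections of Σ (r=9, n=3):

  {0,4}:  v_{0} + v_{4} = 0 — sig = [2:]
  {3,6}:  v_{3} + v_{6} = 0 — sig = [2:]
  {7,8}:  v_{7} + v_{8} = 0 — sig = [2:]
  {0,2}:  v_{0} + v_{2} = v_{3} — sig = [2:1]
  {0,7}:  v_{0} + v_{7} = v_{5} — sig = [2:1]
  {1,6}:  v_{1} + v_{6} = v_{7} — sig = [2:1]
  {1,8}:  v_{1} + v_{8} = v_{3} — sig = [2:1]
  {2,5}:  v_{2} + v_{5} = v_{1} — sig = [2:1]
  {2,6}:  v_{2} + v_{6} = v_{4} — sig = [2:1]
  {3,4}:  v_{3} + v_{4} = v_{2} — sig = [2:1]
  {3,7}:  v_{3} + v_{7} = v_{1} — sig = [2:1]
  {4,5}:  v_{4} + v_{5} = v_{7} — sig = [2:1]
  {5,8}:  v_{5} + v_{8} = v_{0} — sig = [2:1]
  {0,1}:  v_{0} + v_{1} = v_{3} + v_{5} — sig = [2:1,1]
  {2,7}:  v_{2} + v_{7} = v_{1} + v_{4} — sig = [2:1,1]

Sorted signature multiset PRS(X):
    |P|=2: 15 collections, coeffs (), (), (), (1), (1), (1), (1), (1), (1), (1), (1), (1), (1), (1,1), (1,1)


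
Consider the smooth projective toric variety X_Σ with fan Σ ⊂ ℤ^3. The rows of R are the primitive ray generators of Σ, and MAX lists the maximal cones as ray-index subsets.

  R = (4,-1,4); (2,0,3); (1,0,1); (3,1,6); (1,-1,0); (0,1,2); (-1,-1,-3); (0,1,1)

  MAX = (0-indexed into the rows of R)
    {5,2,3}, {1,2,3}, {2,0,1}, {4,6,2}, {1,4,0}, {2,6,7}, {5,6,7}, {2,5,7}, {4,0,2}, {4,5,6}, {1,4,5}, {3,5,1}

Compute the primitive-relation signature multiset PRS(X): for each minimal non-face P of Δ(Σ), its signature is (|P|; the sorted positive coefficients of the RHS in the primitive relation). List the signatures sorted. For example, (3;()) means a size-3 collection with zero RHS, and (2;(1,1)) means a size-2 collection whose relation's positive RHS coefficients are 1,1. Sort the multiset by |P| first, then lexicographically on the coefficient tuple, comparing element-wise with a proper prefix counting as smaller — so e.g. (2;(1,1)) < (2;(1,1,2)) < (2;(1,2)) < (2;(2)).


14 collections generate NE(X_Σ); each relation:

  P={1,6}:  v_{1} + v_{6} = v_{4} — sig = (2;(1))
  P={3,6}:  v_{3} + v_{6} = v_{1} — sig = (2;(1))
  P={4,7}:  v_{4} + v_{7} = v_{2} — sig = (2;(1))
  P={0,6}:  v_{0} + v_{6} = v_{2} + 2·v_{4} — sig = (2;(1,2))
  P={0,7}:  v_{0} + v_{7} = v_{1} + 2·v_{2} — sig = (2;(1,2))
  P={1,7}:  v_{1} + v_{7} = 2·v_{2} + v_{5} — sig = (2;(1,2))
  P={0,3}:  v_{0} + v_{3} = 3·v_{1} + v_{2} — sig = (2;(1,3))
  P={0,5}:  v_{0} + v_{5} = 2·v_{1} — sig = (2;(2))
  P={3,4}:  v_{3} + v_{4} = 2·v_{1} — sig = (2;(2))
  P={3,7}:  v_{3} + v_{7} = 3·v_{2} + 2·v_{5} — sig = (2;(2,3))
  P={2,5,6}:  v_{2} + v_{5} + v_{6} = 0 — sig = (3;())
  P={1,2,4}:  v_{1} + v_{2} + v_{4} = v_{0} — sig = (3;(1))
  P={1,2,5}:  v_{1} + v_{2} + v_{5} = v_{3} — sig = (3;(1))
  P={2,4,5}:  v_{2} + v_{4} + v_{5} = v_{1} — sig = (3;(1))

so the primitive-relation signature multiset is
[(2;(1)), (2;(1)), (2;(1)), (2;(1,2)), (2;(1,2)), (2;(1,2)), (2;(1,3)), (2;(2)), (2;(2)), (2;(2,3)), (3;()), (3;(1)), (3;(1)), (3;(1))]


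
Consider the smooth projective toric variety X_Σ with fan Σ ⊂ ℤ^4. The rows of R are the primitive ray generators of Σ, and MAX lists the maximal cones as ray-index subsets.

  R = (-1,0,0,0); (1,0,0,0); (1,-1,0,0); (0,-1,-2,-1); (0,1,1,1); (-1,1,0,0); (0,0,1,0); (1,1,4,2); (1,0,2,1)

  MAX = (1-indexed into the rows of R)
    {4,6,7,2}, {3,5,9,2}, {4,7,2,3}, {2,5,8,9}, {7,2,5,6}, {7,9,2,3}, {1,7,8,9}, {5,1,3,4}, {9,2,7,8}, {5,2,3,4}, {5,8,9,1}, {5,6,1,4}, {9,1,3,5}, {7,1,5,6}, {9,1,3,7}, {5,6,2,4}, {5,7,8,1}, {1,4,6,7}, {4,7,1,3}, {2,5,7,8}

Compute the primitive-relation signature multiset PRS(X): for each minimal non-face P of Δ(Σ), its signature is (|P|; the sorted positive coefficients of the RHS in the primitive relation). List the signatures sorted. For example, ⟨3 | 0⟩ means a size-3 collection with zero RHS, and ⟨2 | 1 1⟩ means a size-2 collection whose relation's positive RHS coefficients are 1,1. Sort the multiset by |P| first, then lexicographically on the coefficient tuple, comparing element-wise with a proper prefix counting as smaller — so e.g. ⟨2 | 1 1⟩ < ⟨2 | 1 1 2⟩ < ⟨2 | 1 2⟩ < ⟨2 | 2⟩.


The 10 primitive collections of Σ (r=9, n=4):

  • {1,2}:  v_{1} + v_{2} = 0  →  sig = ⟨2 | 0⟩
  • {3,6}:  v_{3} + v_{6} = 0  →  sig = ⟨2 | 0⟩
  • {4,8}:  v_{4} + v_{8} = v_{9}  →  sig = ⟨2 | 1⟩
  • {4,9}:  v_{4} + v_{9} = v_{3}  →  sig = ⟨2 | 1⟩
  • {6,9}:  v_{6} + v_{9} = v_{5} + v_{7}  →  sig = ⟨2 | 1 1⟩
  • {3,8}:  v_{3} + v_{8} = 2·v_{9}  →  sig = ⟨2 | 2⟩
  • {6,8}:  v_{6} + v_{8} = 2·v_{5} + 2·v_{7}  →  sig = ⟨2 | 2 2⟩
  • {4,5,7}:  v_{4} + v_{5} + v_{7} = 0  →  sig = ⟨3 | 0⟩
  • {3,5,7}:  v_{3} + v_{5} + v_{7} = v_{9}  →  sig = ⟨3 | 1⟩
  • {5,7,9}:  v_{5} + v_{7} + v_{9} = v_{8}  →  sig = ⟨3 | 1⟩

so the primitive-relation signature multiset is
{ ⟨2 | 0⟩ ×2,  ⟨2 | 1⟩ ×2,  ⟨2 | 1 1⟩,  ⟨2 | 2⟩,  ⟨2 | 2 2⟩,  ⟨3 | 0⟩,  ⟨3 | 1⟩ ×2 }


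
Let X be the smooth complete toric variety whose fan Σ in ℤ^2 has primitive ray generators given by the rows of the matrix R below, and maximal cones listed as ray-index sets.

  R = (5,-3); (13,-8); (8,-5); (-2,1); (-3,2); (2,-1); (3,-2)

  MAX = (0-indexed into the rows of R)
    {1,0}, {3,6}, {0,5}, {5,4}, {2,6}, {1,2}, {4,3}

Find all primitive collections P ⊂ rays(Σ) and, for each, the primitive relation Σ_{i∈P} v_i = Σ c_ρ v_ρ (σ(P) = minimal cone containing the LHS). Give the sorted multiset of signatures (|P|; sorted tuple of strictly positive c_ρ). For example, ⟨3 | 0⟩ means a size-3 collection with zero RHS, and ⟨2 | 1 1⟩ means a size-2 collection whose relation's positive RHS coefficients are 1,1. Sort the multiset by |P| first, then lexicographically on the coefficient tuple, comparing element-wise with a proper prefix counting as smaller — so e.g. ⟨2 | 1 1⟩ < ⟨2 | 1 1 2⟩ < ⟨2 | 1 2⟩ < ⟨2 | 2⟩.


Primitive collections (14):

  P = {3,5}:  v_{3} + v_{5} = 0  ⟹  sig = ⟨2 | 0⟩
  P = {4,6}:  v_{4} + v_{6} = 0  ⟹  sig = ⟨2 | 0⟩
  P = {0,2}:  v_{0} + v_{2} = v_{1}  ⟹  sig = ⟨2 | 1⟩
  P = {0,3}:  v_{0} + v_{3} = v_{6}  ⟹  sig = ⟨2 | 1⟩
  P = {0,4}:  v_{0} + v_{4} = v_{5}  ⟹  sig = ⟨2 | 1⟩
  P = {0,6}:  v_{0} + v_{6} = v_{2}  ⟹  sig = ⟨2 | 1⟩
  P = {2,4}:  v_{2} + v_{4} = v_{0}  ⟹  sig = ⟨2 | 1⟩
  P = {5,6}:  v_{5} + v_{6} = v_{0}  ⟹  sig = ⟨2 | 1⟩
  P = {1,3}:  v_{1} + v_{3} = v_{2} + v_{6}  ⟹  sig = ⟨2 | 1 1⟩
  P = {1,4}:  v_{1} + v_{4} = 2·v_{0}  ⟹  sig = ⟨2 | 2⟩
  P = {1,6}:  v_{1} + v_{6} = 2·v_{2}  ⟹  sig = ⟨2 | 2⟩
  P = {2,3}:  v_{2} + v_{3} = 2·v_{6}  ⟹  sig = ⟨2 | 2⟩
  P = {2,5}:  v_{2} + v_{5} = 2·v_{0}  ⟹  sig = ⟨2 | 2⟩
  P = {1,5}:  v_{1} + v_{5} = 3·v_{0}  ⟹  sig = ⟨2 | 3⟩

Signatures (|P|; sorted positive RHS coefficients), sorted:
    ⟨2 | 0⟩
    ⟨2 | 0⟩
    ⟨2 | 1⟩
    ⟨2 | 1⟩
    ⟨2 | 1⟩
    ⟨2 | 1⟩
    ⟨2 | 1⟩
    ⟨2 | 1⟩
    ⟨2 | 1 1⟩
    ⟨2 | 2⟩
    ⟨2 | 2⟩
    ⟨2 | 2⟩
    ⟨2 | 2⟩
    ⟨2 | 3⟩


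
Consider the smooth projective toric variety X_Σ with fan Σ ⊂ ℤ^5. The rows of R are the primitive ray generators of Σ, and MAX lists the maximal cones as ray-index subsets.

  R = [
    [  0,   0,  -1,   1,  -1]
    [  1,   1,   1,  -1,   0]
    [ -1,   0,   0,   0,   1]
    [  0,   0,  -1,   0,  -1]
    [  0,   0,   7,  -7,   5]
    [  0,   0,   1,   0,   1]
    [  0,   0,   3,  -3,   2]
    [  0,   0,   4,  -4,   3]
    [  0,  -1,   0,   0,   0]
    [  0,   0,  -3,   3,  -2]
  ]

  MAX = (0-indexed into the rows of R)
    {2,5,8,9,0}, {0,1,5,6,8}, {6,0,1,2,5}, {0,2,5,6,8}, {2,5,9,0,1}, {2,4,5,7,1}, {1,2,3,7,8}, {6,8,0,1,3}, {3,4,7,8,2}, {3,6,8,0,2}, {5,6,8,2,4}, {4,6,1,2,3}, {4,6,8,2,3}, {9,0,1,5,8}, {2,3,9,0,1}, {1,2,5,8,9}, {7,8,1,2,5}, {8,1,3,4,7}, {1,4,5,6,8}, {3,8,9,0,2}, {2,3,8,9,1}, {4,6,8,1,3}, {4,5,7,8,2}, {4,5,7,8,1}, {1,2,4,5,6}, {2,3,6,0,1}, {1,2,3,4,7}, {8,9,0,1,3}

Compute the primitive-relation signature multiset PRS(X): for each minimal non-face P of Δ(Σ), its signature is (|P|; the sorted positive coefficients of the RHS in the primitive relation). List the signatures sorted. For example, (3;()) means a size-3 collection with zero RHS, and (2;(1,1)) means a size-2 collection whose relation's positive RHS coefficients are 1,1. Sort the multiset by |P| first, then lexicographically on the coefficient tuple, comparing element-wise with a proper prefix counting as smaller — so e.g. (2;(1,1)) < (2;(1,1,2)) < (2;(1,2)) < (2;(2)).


The 10 primitive collections of Σ (r=10, n=5):

  • {3,5}:  v_{3} + v_{5} = 0  ⟹  sig = (2;())
  • {6,9}:  v_{6} + v_{9} = 0  ⟹  sig = (2;())
  • {0,7}:  v_{0} + v_{7} = v_{6}  ⟹  sig = (2;(1))
  • {4,9}:  v_{4} + v_{9} = v_{7}  ⟹  sig = (2;(1))
  • {6,7}:  v_{6} + v_{7} = v_{4}  ⟹  sig = (2;(1))
  • {7,9}:  v_{7} + v_{9} = v_{1} + v_{2} + v_{8}  ⟹  sig = (2;(1,1,1))
  • {0,4}:  v_{0} + v_{4} = 2·v_{6}  ⟹  sig = (2;(2))
  • {0,1,2,8}:  v_{0} + v_{1} + v_{2} + v_{8} = 0  ⟹  sig = (4;())
  • {1,2,6,8}:  v_{1} + v_{2} + v_{6} + v_{8} = v_{7}  ⟹  sig = (4;(1))
  • {1,2,4,8}:  v_{1} + v_{2} + v_{4} + v_{8} = 2·v_{7}  ⟹  sig = (4;(2))

Sorted signature multiset PRS(X):
{ (2;()) ×2,  (2;(1)) ×3,  (2;(1,1,1)),  (2;(2)),  (4;()),  (4;(1)),  (4;(2)) }


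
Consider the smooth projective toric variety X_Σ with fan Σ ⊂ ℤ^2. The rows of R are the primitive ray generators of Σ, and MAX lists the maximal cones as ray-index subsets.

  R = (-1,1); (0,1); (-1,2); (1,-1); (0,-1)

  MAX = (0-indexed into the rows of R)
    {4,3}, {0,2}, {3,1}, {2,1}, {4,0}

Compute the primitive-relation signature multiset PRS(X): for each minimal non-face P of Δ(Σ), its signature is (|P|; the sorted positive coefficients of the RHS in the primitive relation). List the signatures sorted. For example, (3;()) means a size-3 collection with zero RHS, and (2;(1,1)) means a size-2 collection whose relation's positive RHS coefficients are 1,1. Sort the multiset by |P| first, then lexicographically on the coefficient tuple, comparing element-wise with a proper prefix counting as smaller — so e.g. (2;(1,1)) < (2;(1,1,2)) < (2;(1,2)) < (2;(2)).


5 minimal non-faces of Δ(Σ) (on 5 rays):

  P={0,3}:  v_{0} + v_{3} = 0  ⇒ sig = (2;())
  P={1,4}:  v_{1} + v_{4} = 0  ⇒ sig = (2;())
  P={0,1}:  v_{0} + v_{1} = v_{2}  ⇒ sig = (2;(1))
  P={2,3}:  v_{2} + v_{3} = v_{1}  ⇒ sig = (2;(1))
  P={2,4}:  v_{2} + v_{4} = v_{0}  ⇒ sig = (2;(1))

Signatures (|P|; sorted positive RHS coefficients), sorted:
    (2;())
    (2;())
    (2;(1))
    (2;(1))
    (2;(1))


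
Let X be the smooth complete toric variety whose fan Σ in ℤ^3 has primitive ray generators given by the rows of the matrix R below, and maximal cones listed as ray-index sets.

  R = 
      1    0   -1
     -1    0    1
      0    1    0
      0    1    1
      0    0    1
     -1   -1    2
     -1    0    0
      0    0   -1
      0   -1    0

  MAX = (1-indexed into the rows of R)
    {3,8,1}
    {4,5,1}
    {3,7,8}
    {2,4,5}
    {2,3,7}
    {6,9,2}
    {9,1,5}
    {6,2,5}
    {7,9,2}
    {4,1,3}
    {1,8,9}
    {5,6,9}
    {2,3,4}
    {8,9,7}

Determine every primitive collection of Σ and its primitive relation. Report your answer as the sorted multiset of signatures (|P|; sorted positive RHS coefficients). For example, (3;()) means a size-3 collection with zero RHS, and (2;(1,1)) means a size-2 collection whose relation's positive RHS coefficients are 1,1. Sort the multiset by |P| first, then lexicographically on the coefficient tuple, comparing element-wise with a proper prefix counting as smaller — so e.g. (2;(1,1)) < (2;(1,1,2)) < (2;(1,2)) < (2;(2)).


16 minimal non-faces of Δ(Σ) (on 9 rays):

  P = {1,2}:  v_{1} + v_{2} = 0  so sig = (2;())
  P = {3,9}:  v_{3} + v_{9} = 0  so sig = (2;())
  P = {5,8}:  v_{5} + v_{8} = 0  so sig = (2;())
  P = {1,7}:  v_{1} + v_{7} = v_{8}  so sig = (2;(1))
  P = {2,8}:  v_{2} + v_{8} = v_{7}  so sig = (2;(1))
  P = {3,5}:  v_{3} + v_{5} = v_{4}  so sig = (2;(1))
  P = {4,8}:  v_{4} + v_{8} = v_{3}  so sig = (2;(1))
  P = {4,9}:  v_{4} + v_{9} = v_{5}  so sig = (2;(1))
  P = {5,7}:  v_{5} + v_{7} = v_{2}  so sig = (2;(1))
  P = {1,6}:  v_{1} + v_{6} = v_{5} + v_{9}  so sig = (2;(1,1))
  P = {3,6}:  v_{3} + v_{6} = v_{2} + v_{5}  so sig = (2;(1,1))
  P = {4,7}:  v_{4} + v_{7} = v_{2} + v_{3}  so sig = (2;(1,1))
  P = {6,8}:  v_{6} + v_{8} = v_{2} + v_{9}  so sig = (2;(1,1))
  P = {4,6}:  v_{4} + v_{6} = v_{2} + 2·v_{5}  so sig = (2;(1,2))
  P = {6,7}:  v_{6} + v_{7} = 2·v_{2} + v_{9}  so sig = (2;(1,2))
  P = {2,5,9}:  v_{2} + v_{5} + v_{9} = v_{6}  so sig = (3;(1))

Signatures (|P|; sorted positive RHS coefficients), sorted:
{ (2;()) ×3,  (2;(1)) ×6,  (2;(1,1)) ×4,  (2;(1,2)) ×2,  (3;(1)) }


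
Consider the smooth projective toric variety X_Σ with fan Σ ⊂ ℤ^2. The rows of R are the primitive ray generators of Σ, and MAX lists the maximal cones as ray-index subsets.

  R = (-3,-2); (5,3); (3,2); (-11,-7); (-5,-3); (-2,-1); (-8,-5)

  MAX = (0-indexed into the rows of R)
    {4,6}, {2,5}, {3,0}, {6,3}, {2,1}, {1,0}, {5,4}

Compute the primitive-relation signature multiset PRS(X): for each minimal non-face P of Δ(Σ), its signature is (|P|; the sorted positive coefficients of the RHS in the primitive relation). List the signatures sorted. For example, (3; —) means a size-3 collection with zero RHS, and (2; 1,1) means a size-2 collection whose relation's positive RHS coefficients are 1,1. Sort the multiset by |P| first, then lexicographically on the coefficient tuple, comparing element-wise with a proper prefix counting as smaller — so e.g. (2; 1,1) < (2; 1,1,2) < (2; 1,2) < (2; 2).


The 14 primitive collections of Σ (r=7, n=2):

  P={0,2}:  v_{0} + v_{2} = 0  ⇒ sig = (2; —)
  P={1,4}:  v_{1} + v_{4} = 0  ⇒ sig = (2; —)
  P={0,4}:  v_{0} + v_{4} = v_{6}  ⇒ sig = (2; 1)
  P={0,5}:  v_{0} + v_{5} = v_{4}  ⇒ sig = (2; 1)
  P={0,6}:  v_{0} + v_{6} = v_{3}  ⇒ sig = (2; 1)
  P={1,5}:  v_{1} + v_{5} = v_{2}  ⇒ sig = (2; 1)
  P={1,6}:  v_{1} + v_{6} = v_{0}  ⇒ sig = (2; 1)
  P={2,3}:  v_{2} + v_{3} = v_{6}  ⇒ sig = (2; 1)
  P={2,4}:  v_{2} + v_{4} = v_{5}  ⇒ sig = (2; 1)
  P={2,6}:  v_{2} + v_{6} = v_{4}  ⇒ sig = (2; 1)
  P={3,5}:  v_{3} + v_{5} = v_{4} + v_{6}  ⇒ sig = (2; 1,1)
  P={1,3}:  v_{1} + v_{3} = 2·v_{0}  ⇒ sig = (2; 2)
  P={3,4}:  v_{3} + v_{4} = 2·v_{6}  ⇒ sig = (2; 2)
  P={5,6}:  v_{5} + v_{6} = 2·v_{4}  ⇒ sig = (2; 2)

Sorted signature multiset PRS(X):
    (2; —)
    (2; —)
    (2; 1)
    (2; 1)
    (2; 1)
    (2; 1)
    (2; 1)
    (2; 1)
    (2; 1)
    (2; 1)
    (2; 1,1)
    (2; 2)
    (2; 2)
    (2; 2)


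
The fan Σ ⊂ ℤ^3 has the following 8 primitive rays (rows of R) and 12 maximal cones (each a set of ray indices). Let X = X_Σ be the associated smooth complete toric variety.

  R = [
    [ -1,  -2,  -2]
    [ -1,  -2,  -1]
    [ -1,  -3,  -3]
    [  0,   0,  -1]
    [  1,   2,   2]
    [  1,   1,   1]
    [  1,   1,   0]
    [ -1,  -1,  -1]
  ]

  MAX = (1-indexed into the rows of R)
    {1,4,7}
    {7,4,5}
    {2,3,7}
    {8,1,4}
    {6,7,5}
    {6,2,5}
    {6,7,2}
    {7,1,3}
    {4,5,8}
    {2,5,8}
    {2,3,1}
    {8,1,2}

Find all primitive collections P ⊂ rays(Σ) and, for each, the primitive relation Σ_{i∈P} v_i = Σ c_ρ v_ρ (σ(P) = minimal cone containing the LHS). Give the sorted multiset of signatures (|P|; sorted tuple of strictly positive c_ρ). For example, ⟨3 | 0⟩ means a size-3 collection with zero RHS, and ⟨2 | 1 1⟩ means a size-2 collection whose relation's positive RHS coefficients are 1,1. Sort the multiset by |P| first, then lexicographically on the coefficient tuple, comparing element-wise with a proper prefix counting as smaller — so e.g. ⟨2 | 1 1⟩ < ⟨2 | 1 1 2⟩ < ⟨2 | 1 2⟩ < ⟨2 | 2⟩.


12 minimal non-faces of Δ(Σ) (on 8 rays):

  P = {1,5}:  v_{1} + v_{5} = 0 — sig = ⟨2 | 0⟩
  P = {6,8}:  v_{6} + v_{8} = 0 — sig = ⟨2 | 0⟩
  P = {2,4}:  v_{2} + v_{4} = v_{1} — sig = ⟨2 | 1⟩
  P = {4,6}:  v_{4} + v_{6} = v_{7} — sig = ⟨2 | 1⟩
  P = {7,8}:  v_{7} + v_{8} = v_{4} — sig = ⟨2 | 1⟩
  P = {1,6}:  v_{1} + v_{6} = v_{2} + v_{7} — sig = ⟨2 | 1 1⟩
  P = {3,5}:  v_{3} + v_{5} = v_{2} + v_{7} — sig = ⟨2 | 1 1⟩
  P = {3,4}:  v_{3} + v_{4} = 2·v_{1} + v_{7} — sig = ⟨2 | 1 2⟩
  P = {3,8}:  v_{3} + v_{8} = 2·v_{1} — sig = ⟨2 | 2⟩
  P = {3,6}:  v_{3} + v_{6} = 2·v_{2} + 2·v_{7} — sig = ⟨2 | 2 2⟩
  P = {1,2,7}:  v_{1} + v_{2} + v_{7} = v_{3} — sig = ⟨3 | 1⟩
  P = {2,5,7}:  v_{2} + v_{5} + v_{7} = v_{6} — sig = ⟨3 | 1⟩

Hence PRS(X_Σ) =
{ ⟨2 | 0⟩ ×2,  ⟨2 | 1⟩ ×3,  ⟨2 | 1 1⟩ ×2,  ⟨2 | 1 2⟩,  ⟨2 | 2⟩,  ⟨2 | 2 2⟩,  ⟨3 | 1⟩ ×2 }


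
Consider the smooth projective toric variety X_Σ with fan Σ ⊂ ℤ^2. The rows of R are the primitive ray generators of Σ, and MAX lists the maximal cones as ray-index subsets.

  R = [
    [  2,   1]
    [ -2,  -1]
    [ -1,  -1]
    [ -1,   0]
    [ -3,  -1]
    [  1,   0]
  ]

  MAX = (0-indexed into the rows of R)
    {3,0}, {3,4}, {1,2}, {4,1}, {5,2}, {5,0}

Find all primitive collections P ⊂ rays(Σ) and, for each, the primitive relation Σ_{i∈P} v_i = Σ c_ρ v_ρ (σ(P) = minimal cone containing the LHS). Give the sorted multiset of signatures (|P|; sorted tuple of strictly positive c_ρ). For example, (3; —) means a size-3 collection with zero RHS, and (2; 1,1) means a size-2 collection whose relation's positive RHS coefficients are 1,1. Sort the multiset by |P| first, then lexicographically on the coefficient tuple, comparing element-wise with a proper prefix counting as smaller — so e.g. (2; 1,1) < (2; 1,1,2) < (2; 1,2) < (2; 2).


Primitive collections (9):

  P={0,1}:  v_{0} + v_{1} = 0  ⇒ sig = (2; —)
  P={3,5}:  v_{3} + v_{5} = 0  ⇒ sig = (2; —)
  P={0,2}:  v_{0} + v_{2} = v_{5}  ⇒ sig = (2; 1)
  P={0,4}:  v_{0} + v_{4} = v_{3}  ⇒ sig = (2; 1)
  P={1,3}:  v_{1} + v_{3} = v_{4}  ⇒ sig = (2; 1)
  P={1,5}:  v_{1} + v_{5} = v_{2}  ⇒ sig = (2; 1)
  P={2,3}:  v_{2} + v_{3} = v_{1}  ⇒ sig = (2; 1)
  P={4,5}:  v_{4} + v_{5} = v_{1}  ⇒ sig = (2; 1)
  P={2,4}:  v_{2} + v_{4} = 2·v_{1}  ⇒ sig = (2; 2)

so the primitive-relation signature multiset is
    |P|=2: 9 collections, coeffs (), (), (1), (1), (1), (1), (1), (1), (2)


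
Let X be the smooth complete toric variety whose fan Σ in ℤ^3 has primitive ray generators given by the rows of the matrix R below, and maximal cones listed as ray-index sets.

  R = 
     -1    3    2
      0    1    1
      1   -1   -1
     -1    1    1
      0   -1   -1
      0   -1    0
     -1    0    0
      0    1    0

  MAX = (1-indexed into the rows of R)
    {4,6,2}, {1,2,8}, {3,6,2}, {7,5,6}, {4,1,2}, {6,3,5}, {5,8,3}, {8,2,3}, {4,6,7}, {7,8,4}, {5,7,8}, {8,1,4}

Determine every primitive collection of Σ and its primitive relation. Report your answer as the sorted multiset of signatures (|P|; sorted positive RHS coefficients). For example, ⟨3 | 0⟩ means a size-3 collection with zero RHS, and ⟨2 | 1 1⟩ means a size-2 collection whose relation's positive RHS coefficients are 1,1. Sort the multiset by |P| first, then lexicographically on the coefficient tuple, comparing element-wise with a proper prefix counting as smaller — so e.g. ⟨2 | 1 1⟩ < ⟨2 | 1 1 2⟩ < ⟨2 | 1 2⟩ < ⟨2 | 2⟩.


Minimal non-faces — 11 found among 8 rays, 12 max cones:

  P = {2,5}:  v_{2} + v_{5} = 0 — sig = ⟨2 | 0⟩
  P = {3,4}:  v_{3} + v_{4} = 0 — sig = ⟨2 | 0⟩
  P = {6,8}:  v_{6} + v_{8} = 0 — sig = ⟨2 | 0⟩
  P = {2,7}:  v_{2} + v_{7} = v_{4} — sig = ⟨2 | 1⟩
  P = {3,7}:  v_{3} + v_{7} = v_{5} — sig = ⟨2 | 1⟩
  P = {4,5}:  v_{4} + v_{5} = v_{7} — sig = ⟨2 | 1⟩
  P = {1,3}:  v_{1} + v_{3} = v_{2} + v_{8} — sig = ⟨2 | 1 1⟩
  P = {1,5}:  v_{1} + v_{5} = v_{4} + v_{8} — sig = ⟨2 | 1 1⟩
  P = {1,6}:  v_{1} + v_{6} = v_{2} + v_{4} — sig = ⟨2 | 1 1⟩
  P = {1,7}:  v_{1} + v_{7} = 2·v_{4} + v_{8} — sig = ⟨2 | 1 2⟩
  P = {2,4,8}:  v_{2} + v_{4} + v_{8} = v_{1} — sig = ⟨3 | 1⟩

Sorted signature multiset PRS(X):
    ⟨2 | 0⟩
    ⟨2 | 0⟩
    ⟨2 | 0⟩
    ⟨2 | 1⟩
    ⟨2 | 1⟩
    ⟨2 | 1⟩
    ⟨2 | 1 1⟩
    ⟨2 | 1 1⟩
    ⟨2 | 1 1⟩
    ⟨2 | 1 2⟩
    ⟨3 | 1⟩


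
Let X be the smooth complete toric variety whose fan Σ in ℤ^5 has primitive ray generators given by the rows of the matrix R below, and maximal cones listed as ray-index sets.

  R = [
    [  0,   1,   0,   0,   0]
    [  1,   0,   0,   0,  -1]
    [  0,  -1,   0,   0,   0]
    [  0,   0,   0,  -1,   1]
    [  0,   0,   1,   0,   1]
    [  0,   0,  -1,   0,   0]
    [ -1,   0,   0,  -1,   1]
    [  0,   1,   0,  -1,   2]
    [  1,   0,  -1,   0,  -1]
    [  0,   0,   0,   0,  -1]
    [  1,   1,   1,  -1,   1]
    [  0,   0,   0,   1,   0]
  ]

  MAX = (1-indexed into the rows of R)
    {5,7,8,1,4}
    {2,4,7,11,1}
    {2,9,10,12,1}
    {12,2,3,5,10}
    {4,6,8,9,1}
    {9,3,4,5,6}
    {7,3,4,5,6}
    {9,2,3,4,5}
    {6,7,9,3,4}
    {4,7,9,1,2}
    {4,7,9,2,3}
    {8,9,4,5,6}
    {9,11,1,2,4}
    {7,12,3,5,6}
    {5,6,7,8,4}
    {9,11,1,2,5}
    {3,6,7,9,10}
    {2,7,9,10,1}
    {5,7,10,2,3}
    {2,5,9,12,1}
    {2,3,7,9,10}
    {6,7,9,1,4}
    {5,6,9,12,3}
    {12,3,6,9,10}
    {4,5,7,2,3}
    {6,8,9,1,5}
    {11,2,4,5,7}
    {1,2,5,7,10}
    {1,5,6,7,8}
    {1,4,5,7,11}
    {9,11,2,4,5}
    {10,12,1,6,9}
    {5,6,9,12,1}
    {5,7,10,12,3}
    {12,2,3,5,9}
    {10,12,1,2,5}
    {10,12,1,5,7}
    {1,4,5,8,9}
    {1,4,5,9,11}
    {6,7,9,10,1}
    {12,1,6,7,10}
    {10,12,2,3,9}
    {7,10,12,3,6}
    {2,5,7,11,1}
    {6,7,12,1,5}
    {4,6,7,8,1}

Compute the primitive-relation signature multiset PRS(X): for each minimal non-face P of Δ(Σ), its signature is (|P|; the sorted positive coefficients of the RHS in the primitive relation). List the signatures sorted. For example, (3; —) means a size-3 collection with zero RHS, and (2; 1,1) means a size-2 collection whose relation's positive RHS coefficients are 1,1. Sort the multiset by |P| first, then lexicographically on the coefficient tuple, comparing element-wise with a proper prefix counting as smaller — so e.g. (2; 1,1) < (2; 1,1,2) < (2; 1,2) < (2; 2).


Minimal non-faces — 22 found among 12 rays, 46 max cones:

  {1,3}:  v_{1} + v_{3} = 0  so sig = (2; —)
  {2,6}:  v_{2} + v_{6} = v_{9}  so sig = (2; 1)
  {4,10}:  v_{4} + v_{10} = v_{2} + v_{7}  so sig = (2; 1,1)
  {4,12}:  v_{4} + v_{12} = v_{5} + v_{6}  so sig = (2; 1,1)
  {8,10}:  v_{8} + v_{10} = v_{1} + v_{4}  so sig = (2; 1,1)
  {3,8}:  v_{3} + v_{8} = v_{4} + v_{5} + v_{6}  so sig = (2; 1,1,1)
  {3,11}:  v_{3} + v_{11} = v_{2} + v_{4} + v_{5}  so sig = (2; 1,1,1)
  {2,8}:  v_{2} + v_{8} = v_{1} + v_{4} + v_{5} + v_{9}  so sig = (2; 1,1,1,1)
  {6,11}:  v_{6} + v_{11} = v_{1} + v_{4} + v_{5} + v_{9}  so sig = (2; 1,1,1,1)
  {10,11}:  v_{10} + v_{11} = v_{1} + 2·v_{2} + v_{5} + v_{7}  so sig = (2; 1,1,1,2)
  {11,12}:  v_{11} + v_{12} = v_{1} + 2·v_{5} + v_{9}  so sig = (2; 1,1,2)
  {8,12}:  v_{8} + v_{12} = v_{1} + 2·v_{5} + 2·v_{6}  so sig = (2; 1,2,2)
  {8,11}:  v_{8} + v_{11} = 2·v_{1} + 2·v_{4} + 2·v_{5} + v_{9}  so sig = (2; 1,2,2,2)
  {2,7,12}:  v_{2} + v_{7} + v_{12} = 0  so sig = (3; —)
  {5,6,10}:  v_{5} + v_{6} + v_{10} = 0  so sig = (3; —)
  {5,7,9}:  v_{5} + v_{7} + v_{9} = v_{4}  so sig = (3; 1)
  {5,9,10}:  v_{5} + v_{9} + v_{10} = v_{2}  so sig = (3; 1)
  {7,9,12}:  v_{7} + v_{9} + v_{12} = v_{6}  so sig = (3; 1)
  {7,8,9}:  v_{7} + v_{8} + v_{9} = v_{1} + 2·v_{4} + v_{6}  so sig = (3; 1,1,2)
  {7,9,11}:  v_{7} + v_{9} + v_{11} = v_{1} + v_{2} + 2·v_{4}  so sig = (3; 1,1,2)
  {1,2,4,5}:  v_{1} + v_{2} + v_{4} + v_{5} = v_{11}  so sig = (4; 1)
  {1,4,5,6}:  v_{1} + v_{4} + v_{5} + v_{6} = v_{8}  so sig = (4; 1)

so the primitive-relation signature multiset is
[(2; —), (2; 1), (2; 1,1), (2; 1,1), (2; 1,1), (2; 1,1,1), (2; 1,1,1), (2; 1,1,1,1), (2; 1,1,1,1), (2; 1,1,1,2), (2; 1,1,2), (2; 1,2,2), (2; 1,2,2,2), (3; —), (3; —), (3; 1), (3; 1), (3; 1), (3; 1,1,2), (3; 1,1,2), (4; 1), (4; 1)]


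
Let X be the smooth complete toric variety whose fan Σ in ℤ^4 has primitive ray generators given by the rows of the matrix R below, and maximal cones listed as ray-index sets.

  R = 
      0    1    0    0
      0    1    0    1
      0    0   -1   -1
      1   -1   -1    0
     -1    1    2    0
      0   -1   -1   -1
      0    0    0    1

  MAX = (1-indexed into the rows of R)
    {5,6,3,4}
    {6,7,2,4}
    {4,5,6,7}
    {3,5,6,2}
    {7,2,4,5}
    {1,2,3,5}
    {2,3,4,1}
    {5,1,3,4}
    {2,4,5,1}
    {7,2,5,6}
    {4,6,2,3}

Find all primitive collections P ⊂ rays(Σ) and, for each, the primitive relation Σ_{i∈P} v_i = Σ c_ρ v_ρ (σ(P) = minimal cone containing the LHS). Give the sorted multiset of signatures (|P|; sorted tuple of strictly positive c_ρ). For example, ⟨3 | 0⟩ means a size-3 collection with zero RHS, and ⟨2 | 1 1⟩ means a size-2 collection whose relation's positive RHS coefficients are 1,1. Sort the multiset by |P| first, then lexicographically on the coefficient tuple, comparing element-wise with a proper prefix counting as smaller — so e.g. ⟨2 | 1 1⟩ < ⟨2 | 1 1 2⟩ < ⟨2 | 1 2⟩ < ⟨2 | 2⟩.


|primitive collections| = 5. Relations:

  P = {1,6}:  v_{1} + v_{6} = v_{3}  ⟹  sig = ⟨2 | 1⟩
  P = {1,7}:  v_{1} + v_{7} = v_{2}  ⟹  sig = ⟨2 | 1⟩
  P = {3,7}:  v_{3} + v_{7} = v_{2} + v_{6}  ⟹  sig = ⟨2 | 1 1⟩
  P = {2,4,5,6}:  v_{2} + v_{4} + v_{5} + v_{6} = 0  ⟹  sig = ⟨4 | 0⟩
  P = {2,3,4,5}:  v_{2} + v_{3} + v_{4} + v_{5} = v_{1}  ⟹  sig = ⟨4 | 1⟩

so the primitive-relation signature multiset is
{ ⟨2 | 1⟩ ×2,  ⟨2 | 1 1⟩,  ⟨4 | 0⟩,  ⟨4 | 1⟩ }


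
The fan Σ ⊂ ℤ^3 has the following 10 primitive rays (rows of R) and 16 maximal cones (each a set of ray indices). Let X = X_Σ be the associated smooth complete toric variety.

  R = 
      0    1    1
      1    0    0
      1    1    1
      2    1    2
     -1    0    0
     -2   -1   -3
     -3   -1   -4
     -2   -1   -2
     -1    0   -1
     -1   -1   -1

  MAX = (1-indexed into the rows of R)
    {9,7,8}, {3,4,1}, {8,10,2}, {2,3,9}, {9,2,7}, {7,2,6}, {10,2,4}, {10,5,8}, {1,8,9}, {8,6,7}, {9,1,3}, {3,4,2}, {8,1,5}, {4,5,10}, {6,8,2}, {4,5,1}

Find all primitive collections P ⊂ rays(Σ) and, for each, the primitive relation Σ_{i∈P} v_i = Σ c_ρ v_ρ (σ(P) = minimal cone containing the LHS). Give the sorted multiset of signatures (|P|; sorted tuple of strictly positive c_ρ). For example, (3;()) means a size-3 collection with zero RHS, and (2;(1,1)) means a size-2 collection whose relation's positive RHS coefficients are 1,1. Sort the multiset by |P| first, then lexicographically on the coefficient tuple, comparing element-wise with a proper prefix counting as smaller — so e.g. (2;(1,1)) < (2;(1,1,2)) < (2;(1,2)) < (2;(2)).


Primitive collections (23):

  • {2,5}:  v_{2} + v_{5} = 0 — sig = (2;())
  • {3,10}:  v_{3} + v_{10} = 0 — sig = (2;())
  • {4,8}:  v_{4} + v_{8} = 0 — sig = (2;())
  • {1,2}:  v_{1} + v_{2} = v_{3} — sig = (2;(1))
  • {1,10}:  v_{1} + v_{10} = v_{5} — sig = (2;(1))
  • {3,5}:  v_{3} + v_{5} = v_{1} — sig = (2;(1))
  • {3,8}:  v_{3} + v_{8} = v_{9} — sig = (2;(1))
  • {4,9}:  v_{4} + v_{9} = v_{3} — sig = (2;(1))
  • {6,9}:  v_{6} + v_{9} = v_{7} — sig = (2;(1))
  • {9,10}:  v_{9} + v_{10} = v_{8} — sig = (2;(1))
  • {4,6}:  v_{4} + v_{6} = v_{2} + v_{9} — sig = (2;(1,1))
  • {5,6}:  v_{5} + v_{6} = v_{8} + v_{9} — sig = (2;(1,1))
  • {5,9}:  v_{5} + v_{9} = v_{1} + v_{8} — sig = (2;(1,1))
  • {7,10}:  v_{7} + v_{10} = v_{6} + v_{8} — sig = (2;(1,1))
  • {3,6}:  v_{3} + v_{6} = v_{2} + 2·v_{9} — sig = (2;(1,2))
  • {4,7}:  v_{4} + v_{7} = v_{2} + 2·v_{9} — sig = (2;(1,2))
  • {5,7}:  v_{5} + v_{7} = v_{8} + 2·v_{9} — sig = (2;(1,2))
  • {6,10}:  v_{6} + v_{10} = v_{2} + 2·v_{8} — sig = (2;(1,2))
  • {3,7}:  v_{3} + v_{7} = v_{2} + 3·v_{9} — sig = (2;(1,3))
  • {1,6}:  v_{1} + v_{6} = 2·v_{9} — sig = (2;(2))
  • {1,7}:  v_{1} + v_{7} = 3·v_{9} — sig = (2;(3))
  • {2,8,9}:  v_{2} + v_{8} + v_{9} = v_{6} — sig = (3;(1))
  • {2,7,8}:  v_{2} + v_{7} + v_{8} = 2·v_{6} — sig = (3;(2))

so the primitive-relation signature multiset is
    |P|=2: 21 collections, coeffs (), (), (), (1), (1), (1), (1), (1), (1), (1), (1,1), (1,1), (1,1), (1,1), (1,2), (1,2), (1,2), (1,2), (1,3), (2), (3)
    |P|=3: 2 collections, coeffs (1), (2)


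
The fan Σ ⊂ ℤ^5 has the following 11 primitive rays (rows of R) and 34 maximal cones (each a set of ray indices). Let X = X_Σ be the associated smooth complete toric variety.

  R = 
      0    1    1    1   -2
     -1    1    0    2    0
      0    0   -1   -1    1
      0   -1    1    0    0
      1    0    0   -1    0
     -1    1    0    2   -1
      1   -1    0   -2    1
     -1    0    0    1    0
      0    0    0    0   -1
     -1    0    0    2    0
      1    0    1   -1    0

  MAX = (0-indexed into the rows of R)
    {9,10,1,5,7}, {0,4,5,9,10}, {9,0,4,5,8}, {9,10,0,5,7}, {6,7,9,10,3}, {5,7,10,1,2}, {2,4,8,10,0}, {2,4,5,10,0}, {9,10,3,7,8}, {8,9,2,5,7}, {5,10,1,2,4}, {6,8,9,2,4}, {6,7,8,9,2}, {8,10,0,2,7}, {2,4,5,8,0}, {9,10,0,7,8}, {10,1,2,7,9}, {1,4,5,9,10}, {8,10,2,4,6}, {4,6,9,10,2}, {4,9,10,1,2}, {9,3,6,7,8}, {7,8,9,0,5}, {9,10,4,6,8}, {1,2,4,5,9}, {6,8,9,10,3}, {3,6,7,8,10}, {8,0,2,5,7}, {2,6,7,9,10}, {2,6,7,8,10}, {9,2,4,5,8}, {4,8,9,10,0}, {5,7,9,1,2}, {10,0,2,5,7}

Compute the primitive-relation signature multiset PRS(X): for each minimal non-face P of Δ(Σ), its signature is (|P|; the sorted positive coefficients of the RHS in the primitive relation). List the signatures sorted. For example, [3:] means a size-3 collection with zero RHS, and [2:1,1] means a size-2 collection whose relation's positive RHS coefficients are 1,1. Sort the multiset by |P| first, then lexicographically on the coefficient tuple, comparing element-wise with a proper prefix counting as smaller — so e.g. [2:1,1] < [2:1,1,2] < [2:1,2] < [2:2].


Minimal non-faces — 16 found among 11 rays, 34 max cones:

  {4,7}:  v_{4} + v_{7} = 0 ; sig = [2:]
  {5,6}:  v_{5} + v_{6} = 0 ; sig = [2:]
  {1,8}:  v_{1} + v_{8} = v_{5} ; sig = [2:1]
  {0,6}:  v_{0} + v_{6} = v_{8} + v_{10} ; sig = [2:1,1]
  {2,3}:  v_{2} + v_{3} = v_{6} + v_{7} ; sig = [2:1,1]
  {1,3}:  v_{1} + v_{3} = v_{7} + v_{9} + v_{10} ; sig = [2:1,1,1]
  {1,6}:  v_{1} + v_{6} = v_{2} + v_{9} + v_{10} ; sig = [2:1,1,1]
  {3,4}:  v_{3} + v_{4} = v_{6} + v_{8} + v_{9} + v_{10} ; sig = [2:1,1,1,1]
  {3,5}:  v_{3} + v_{5} = v_{7} + v_{8} + v_{9} + v_{10} ; sig = [2:1,1,1,1]
  {0,3}:  v_{0} + v_{3} = v_{7} + 2·v_{8} + v_{9} + 2·v_{10} ; sig = [2:1,1,2,2]
  {0,1}:  v_{0} + v_{1} = 2·v_{5} + v_{10} ; sig = [2:1,2]
  {0,2,9}:  v_{0} + v_{2} + v_{9} = v_{5} ; sig = [3:1]
  {5,8,10}:  v_{5} + v_{8} + v_{10} = v_{0} ; sig = [3:1]
  {2,8,9,10}:  v_{2} + v_{8} + v_{9} + v_{10} = 0 ; sig = [4:]
  {2,5,9,10}:  v_{2} + v_{5} + v_{9} + v_{10} = v_{1} ; sig = [4:1]
  {6,7,8,9,10}:  v_{6} + v_{7} + v_{8} + v_{9} + v_{10} = v_{3} ; sig = [5:1]

Signatures (|P|; sorted positive RHS coefficients), sorted:
[[2:], [2:], [2:1], [2:1,1], [2:1,1], [2:1,1,1], [2:1,1,1], [2:1,1,1,1], [2:1,1,1,1], [2:1,1,2,2], [2:1,2], [3:1], [3:1], [4:], [4:1], [5:1]]
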